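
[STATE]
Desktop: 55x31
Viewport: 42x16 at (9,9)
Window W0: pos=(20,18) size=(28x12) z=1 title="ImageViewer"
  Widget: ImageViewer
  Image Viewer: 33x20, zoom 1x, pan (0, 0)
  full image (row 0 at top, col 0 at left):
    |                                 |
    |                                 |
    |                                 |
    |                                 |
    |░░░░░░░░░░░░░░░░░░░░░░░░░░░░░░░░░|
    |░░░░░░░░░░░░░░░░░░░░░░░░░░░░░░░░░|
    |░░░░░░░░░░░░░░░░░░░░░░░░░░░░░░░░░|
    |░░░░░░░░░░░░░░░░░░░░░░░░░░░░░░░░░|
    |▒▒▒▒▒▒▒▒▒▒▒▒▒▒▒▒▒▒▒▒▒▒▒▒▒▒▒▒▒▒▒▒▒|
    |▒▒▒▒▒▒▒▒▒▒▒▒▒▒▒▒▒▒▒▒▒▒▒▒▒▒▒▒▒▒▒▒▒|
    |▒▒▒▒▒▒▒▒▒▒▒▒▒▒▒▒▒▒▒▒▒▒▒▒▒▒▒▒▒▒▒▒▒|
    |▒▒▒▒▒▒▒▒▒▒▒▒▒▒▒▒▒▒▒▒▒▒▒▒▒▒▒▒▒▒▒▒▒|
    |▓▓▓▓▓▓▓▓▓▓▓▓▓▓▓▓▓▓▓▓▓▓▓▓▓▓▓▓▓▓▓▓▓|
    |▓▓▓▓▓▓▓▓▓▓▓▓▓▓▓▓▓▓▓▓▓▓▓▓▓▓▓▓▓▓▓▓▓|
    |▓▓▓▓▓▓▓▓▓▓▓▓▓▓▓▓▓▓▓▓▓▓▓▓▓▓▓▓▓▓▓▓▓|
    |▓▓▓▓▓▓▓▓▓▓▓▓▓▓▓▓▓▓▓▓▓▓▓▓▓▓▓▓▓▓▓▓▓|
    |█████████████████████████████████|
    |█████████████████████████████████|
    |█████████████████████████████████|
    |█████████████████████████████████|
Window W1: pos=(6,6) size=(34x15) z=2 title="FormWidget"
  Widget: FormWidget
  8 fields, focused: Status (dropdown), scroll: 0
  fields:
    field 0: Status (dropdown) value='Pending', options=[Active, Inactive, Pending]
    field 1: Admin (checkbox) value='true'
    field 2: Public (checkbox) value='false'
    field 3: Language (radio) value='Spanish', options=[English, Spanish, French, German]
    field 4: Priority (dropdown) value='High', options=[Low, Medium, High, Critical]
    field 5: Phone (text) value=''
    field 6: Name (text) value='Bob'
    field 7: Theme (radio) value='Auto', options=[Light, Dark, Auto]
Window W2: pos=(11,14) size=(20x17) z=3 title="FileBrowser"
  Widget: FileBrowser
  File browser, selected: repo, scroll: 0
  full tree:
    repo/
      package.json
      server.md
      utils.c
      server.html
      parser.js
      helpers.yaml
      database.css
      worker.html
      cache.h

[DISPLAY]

Status:     [Pending        ▼]┃           
Admin:      [x]               ┃           
Public:     [ ]               ┃           
Language:   ( ) English  (●) S┃           
Priority:   [High           ▼]┃           
Ph┏━━━━━━━━━━━━━━━━━━┓       ]┃           
Na┃ FileBrowser      ┃       ]┃           
Th┠──────────────────┨ ( ) Dar┃           
  ┃> [-] repo/       ┃        ┃           
  ┃    package.json  ┃        ┃━━━━━━━┓   
  ┃    server.md     ┃        ┃       ┃   
━━┃    utils.c       ┃━━━━━━━━┛───────┨   
  ┃    server.html   ┃                ┃   
  ┃    parser.js     ┃                ┃   
  ┃    helpers.yaml  ┃                ┃   
  ┃    database.css  ┃                ┃   


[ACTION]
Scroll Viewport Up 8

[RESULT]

                                          
                                          
                                          
                                          
                                          
━━━━━━━━━━━━━━━━━━━━━━━━━━━━━━┓           
ormWidget                     ┃           
──────────────────────────────┨           
Status:     [Pending        ▼]┃           
Admin:      [x]               ┃           
Public:     [ ]               ┃           
Language:   ( ) English  (●) S┃           
Priority:   [High           ▼]┃           
Ph┏━━━━━━━━━━━━━━━━━━┓       ]┃           
Na┃ FileBrowser      ┃       ]┃           
Th┠──────────────────┨ ( ) Dar┃           


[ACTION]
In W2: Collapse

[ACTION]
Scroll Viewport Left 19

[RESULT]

                                          
                                          
                                          
                                          
                                          
      ┏━━━━━━━━━━━━━━━━━━━━━━━━━━━━━━━━┓  
      ┃ FormWidget                     ┃  
      ┠────────────────────────────────┨  
      ┃> Status:     [Pending        ▼]┃  
      ┃  Admin:      [x]               ┃  
      ┃  Public:     [ ]               ┃  
      ┃  Language:   ( ) English  (●) S┃  
      ┃  Priority:   [High           ▼]┃  
      ┃  Ph┏━━━━━━━━━━━━━━━━━━┓       ]┃  
      ┃  Na┃ FileBrowser      ┃       ]┃  
      ┃  Th┠──────────────────┨ ( ) Dar┃  


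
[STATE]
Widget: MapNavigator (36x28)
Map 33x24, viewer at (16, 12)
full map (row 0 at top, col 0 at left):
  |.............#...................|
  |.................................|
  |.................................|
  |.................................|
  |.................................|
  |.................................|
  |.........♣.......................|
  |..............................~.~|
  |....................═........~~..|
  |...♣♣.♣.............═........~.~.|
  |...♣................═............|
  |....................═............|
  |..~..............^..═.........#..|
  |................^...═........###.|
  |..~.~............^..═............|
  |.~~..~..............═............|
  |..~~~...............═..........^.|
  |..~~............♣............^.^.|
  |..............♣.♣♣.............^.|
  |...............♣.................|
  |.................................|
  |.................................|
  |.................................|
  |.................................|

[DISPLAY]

                                    
                                    
  .............#................... 
  ................................. 
  ................................. 
  ................................. 
  ................................. 
  ................................. 
  .........♣....................... 
  ..............................~.~ 
  ....................═........~~.. 
  ...♣♣.♣.............═........~.~. 
  ...♣................═............ 
  ....................═............ 
  ..~.............@^..═.........#.. 
  ................^...═........###. 
  ..~.~............^..═............ 
  .~~..~..............═............ 
  ..~~~...............═..........^. 
  ..~~............♣............^.^. 
  ..............♣.♣♣.............^. 
  ...............♣................. 
  ................................. 
  ................................. 
  ................................. 
  ................................. 
                                    
                                    


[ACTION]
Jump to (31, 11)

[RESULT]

                                    
                                    
                                    
#...................                
....................                
....................                
....................                
....................                
....................                
....................                
.................~.~                
.......═........~~..                
.......═........~.~.                
.......═............                
.......═..........@.                
....^..═.........#..                
...^...═........###.                
....^..═............                
.......═............                
.......═..........^.                
...♣............^.^.                
.♣.♣♣.............^.                
..♣.................                
....................                
....................                
....................                
....................                
                                    


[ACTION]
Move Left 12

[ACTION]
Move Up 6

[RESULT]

                                    
                                    
                                    
                                    
                                    
                                    
                                    
                                    
                                    
............#...................    
................................    
................................    
................................    
................................    
..................@.............    
........♣.......................    
.............................~.~    
...................═........~~..    
..♣♣.♣.............═........~.~.    
..♣................═............    
...................═............    
.~..............^..═.........#..    
...............^...═........###.    
.~.~............^..═............    
~~..~..............═............    
.~~~...............═..........^.    
.~~............♣............^.^.    
.............♣.♣♣.............^.    


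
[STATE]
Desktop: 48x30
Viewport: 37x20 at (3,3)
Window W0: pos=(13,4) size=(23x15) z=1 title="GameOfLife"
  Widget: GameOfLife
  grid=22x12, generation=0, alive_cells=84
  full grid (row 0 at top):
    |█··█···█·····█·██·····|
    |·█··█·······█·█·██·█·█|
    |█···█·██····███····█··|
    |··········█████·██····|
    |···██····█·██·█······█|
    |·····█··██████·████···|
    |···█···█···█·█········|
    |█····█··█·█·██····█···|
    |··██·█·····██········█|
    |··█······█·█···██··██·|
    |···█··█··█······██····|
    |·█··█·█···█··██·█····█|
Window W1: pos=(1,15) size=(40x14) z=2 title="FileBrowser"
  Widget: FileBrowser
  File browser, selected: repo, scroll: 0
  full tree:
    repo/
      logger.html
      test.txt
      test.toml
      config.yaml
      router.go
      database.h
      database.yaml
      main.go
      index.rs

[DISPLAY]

                                     
          ┏━━━━━━━━━━━━━━━━━━━━━┓    
          ┃ GameOfLife          ┃    
          ┠─────────────────────┨    
          ┃Gen: 0               ┃    
          ┃·█··█·······█·█·██·█·┃    
          ┃█···█·██····███····█·┃    
          ┃··········█████·██···┃    
          ┃···██····█·██·█······┃    
          ┃·····█··██████·████··┃    
          ┃···█···█···█·█·······┃    
          ┃█····█··█·█·██····█··┃    
━━━━━━━━━━━━━━━━━━━━━━━━━━━━━━━━━━━━━
FileBrowser                          
─────────────────────────────────────
 [-] repo/                           
   logger.html                       
   test.txt                          
   test.toml                         
   config.yaml                       


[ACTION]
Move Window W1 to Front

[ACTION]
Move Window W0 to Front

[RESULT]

                                     
          ┏━━━━━━━━━━━━━━━━━━━━━┓    
          ┃ GameOfLife          ┃    
          ┠─────────────────────┨    
          ┃Gen: 0               ┃    
          ┃·█··█·······█·█·██·█·┃    
          ┃█···█·██····███····█·┃    
          ┃··········█████·██···┃    
          ┃···██····█·██·█······┃    
          ┃·····█··██████·████··┃    
          ┃···█···█···█·█·······┃    
          ┃█····█··█·█·██····█··┃    
━━━━━━━━━━┃··██·█·····██········┃━━━━
FileBrowse┃··█······█·█···██··██┃    
──────────┃···█··█··█······██···┃────
 [-] repo/┗━━━━━━━━━━━━━━━━━━━━━┛    
   logger.html                       
   test.txt                          
   test.toml                         
   config.yaml                       


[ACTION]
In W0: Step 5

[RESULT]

                                     
          ┏━━━━━━━━━━━━━━━━━━━━━┓    
          ┃ GameOfLife          ┃    
          ┠─────────────────────┨    
          ┃Gen: 5               ┃    
          ┃··█··█···········█··█┃    
          ┃··█···············███┃    
          ┃··██·██···········██·┃    
          ┃·····████············┃    
          ┃··███···███····█·█···┃    
          ┃·█··············█····┃    
          ┃██·███···█·····█·█···┃    
━━━━━━━━━━┃·█···██···█········█·┃━━━━
FileBrowse┃··█·█··█·········██··┃    
──────────┃··█··██·········█···█┃────
 [-] repo/┗━━━━━━━━━━━━━━━━━━━━━┛    
   logger.html                       
   test.txt                          
   test.toml                         
   config.yaml                       


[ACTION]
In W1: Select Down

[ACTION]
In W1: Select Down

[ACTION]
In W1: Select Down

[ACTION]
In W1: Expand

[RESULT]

                                     
          ┏━━━━━━━━━━━━━━━━━━━━━┓    
          ┃ GameOfLife          ┃    
          ┠─────────────────────┨    
          ┃Gen: 5               ┃    
          ┃··█··█···········█··█┃    
          ┃··█···············███┃    
          ┃··██·██···········██·┃    
          ┃·····████············┃    
          ┃··███···███····█·█···┃    
          ┃·█··············█····┃    
          ┃██·███···█·····█·█···┃    
━━━━━━━━━━┃·█···██···█········█·┃━━━━
FileBrowse┃··█·█··█·········██··┃    
──────────┃··█··██·········█···█┃────
 [-] repo/┗━━━━━━━━━━━━━━━━━━━━━┛    
   logger.html                       
   test.txt                          
 > test.toml                         
   config.yaml                       


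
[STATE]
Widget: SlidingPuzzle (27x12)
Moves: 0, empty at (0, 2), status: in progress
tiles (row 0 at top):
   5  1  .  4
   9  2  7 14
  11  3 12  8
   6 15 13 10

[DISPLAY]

┌────┬────┬────┬────┐      
│  5 │  1 │    │  4 │      
├────┼────┼────┼────┤      
│  9 │  2 │  7 │ 14 │      
├────┼────┼────┼────┤      
│ 11 │  3 │ 12 │  8 │      
├────┼────┼────┼────┤      
│  6 │ 15 │ 13 │ 10 │      
└────┴────┴────┴────┘      
Moves: 0                   
                           
                           


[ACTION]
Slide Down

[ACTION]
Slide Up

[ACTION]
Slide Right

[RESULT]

┌────┬────┬────┬────┐      
│  5 │  1 │  7 │  4 │      
├────┼────┼────┼────┤      
│  9 │    │  2 │ 14 │      
├────┼────┼────┼────┤      
│ 11 │  3 │ 12 │  8 │      
├────┼────┼────┼────┤      
│  6 │ 15 │ 13 │ 10 │      
└────┴────┴────┴────┘      
Moves: 2                   
                           
                           


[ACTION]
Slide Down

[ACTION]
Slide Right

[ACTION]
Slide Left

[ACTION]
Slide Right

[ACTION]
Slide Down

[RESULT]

┌────┬────┬────┬────┐      
│    │  5 │  7 │  4 │      
├────┼────┼────┼────┤      
│  9 │  1 │  2 │ 14 │      
├────┼────┼────┼────┤      
│ 11 │  3 │ 12 │  8 │      
├────┼────┼────┼────┤      
│  6 │ 15 │ 13 │ 10 │      
└────┴────┴────┴────┘      
Moves: 6                   
                           
                           


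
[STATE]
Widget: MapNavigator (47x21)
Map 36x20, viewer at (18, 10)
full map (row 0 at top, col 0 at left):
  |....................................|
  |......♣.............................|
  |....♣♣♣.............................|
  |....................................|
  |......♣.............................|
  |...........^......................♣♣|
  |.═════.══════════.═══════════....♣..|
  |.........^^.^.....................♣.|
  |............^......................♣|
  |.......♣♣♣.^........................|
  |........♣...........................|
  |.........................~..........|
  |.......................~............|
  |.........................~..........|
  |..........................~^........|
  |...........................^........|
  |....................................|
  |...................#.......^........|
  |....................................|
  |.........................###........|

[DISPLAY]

     ....................................      
     ......♣.............................      
     ....♣♣♣.............................      
     ....................................      
     ......♣.............................      
     ...........^......................♣♣      
     .═════.══════════.═══════════....♣..      
     .........^^.^.....................♣.      
     ............^......................♣      
     .......♣♣♣.^........................      
     ........♣.........@.................      
     .........................~..........      
     .......................~............      
     .........................~..........      
     ..........................~^........      
     ...........................^........      
     ....................................      
     ...................#.......^........      
     ....................................      
     .........................###........      
                                               


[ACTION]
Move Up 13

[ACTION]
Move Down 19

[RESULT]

     .......♣♣♣.^........................      
     ........♣...........................      
     .........................~..........      
     .......................~............      
     .........................~..........      
     ..........................~^........      
     ...........................^........      
     ....................................      
     ...................#.......^........      
     ....................................      
     ..................@......###........      
                                               
                                               
                                               
                                               
                                               
                                               
                                               
                                               
                                               
                                               


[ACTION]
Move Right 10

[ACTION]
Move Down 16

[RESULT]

..♣♣♣.^........................                
...♣...........................                
....................~..........                
..................~............                
....................~..........                
.....................~^........                
......................^........                
...............................                
..............#.......^........                
...............................                
....................###@.......                
                                               
                                               
                                               
                                               
                                               
                                               
                                               
                                               
                                               
                                               


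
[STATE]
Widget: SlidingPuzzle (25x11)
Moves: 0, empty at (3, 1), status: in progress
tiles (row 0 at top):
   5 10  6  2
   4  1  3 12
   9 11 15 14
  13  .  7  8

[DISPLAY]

┌────┬────┬────┬────┐    
│  5 │ 10 │  6 │  2 │    
├────┼────┼────┼────┤    
│  4 │  1 │  3 │ 12 │    
├────┼────┼────┼────┤    
│  9 │ 11 │ 15 │ 14 │    
├────┼────┼────┼────┤    
│ 13 │    │  7 │  8 │    
└────┴────┴────┴────┘    
Moves: 0                 
                         


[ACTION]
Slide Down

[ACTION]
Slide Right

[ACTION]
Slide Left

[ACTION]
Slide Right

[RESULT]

┌────┬────┬────┬────┐    
│  5 │ 10 │  6 │  2 │    
├────┼────┼────┼────┤    
│  4 │  1 │  3 │ 12 │    
├────┼────┼────┼────┤    
│    │  9 │ 15 │ 14 │    
├────┼────┼────┼────┤    
│ 13 │ 11 │  7 │  8 │    
└────┴────┴────┴────┘    
Moves: 4                 
                         


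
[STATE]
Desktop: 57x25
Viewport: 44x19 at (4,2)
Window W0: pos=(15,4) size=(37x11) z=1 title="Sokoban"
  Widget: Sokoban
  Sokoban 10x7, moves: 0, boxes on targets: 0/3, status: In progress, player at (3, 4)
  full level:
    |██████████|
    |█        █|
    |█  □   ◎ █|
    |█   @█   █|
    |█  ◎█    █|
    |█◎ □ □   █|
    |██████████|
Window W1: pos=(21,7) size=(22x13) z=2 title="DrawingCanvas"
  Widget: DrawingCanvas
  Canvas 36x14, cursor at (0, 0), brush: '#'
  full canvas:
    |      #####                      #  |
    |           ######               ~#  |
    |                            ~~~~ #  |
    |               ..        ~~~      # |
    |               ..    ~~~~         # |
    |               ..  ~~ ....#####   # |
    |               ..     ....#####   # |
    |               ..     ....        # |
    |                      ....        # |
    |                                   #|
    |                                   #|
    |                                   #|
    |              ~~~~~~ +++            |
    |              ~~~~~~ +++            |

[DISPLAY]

                                            
                                            
           ┏━━━━━━━━━━━━━━━━━━━━━━━━━━━━━━━━
           ┃ Sokoban                        
           ┠────────────────────────────────
           ┃█████┏━━━━━━━━━━━━━━━━━━━━┓     
           ┃█    ┃ DrawingCanvas      ┃     
           ┃█  □ ┠────────────────────┨     
           ┃█   @┃+     #####         ┃     
           ┃█  ◎█┃           ######   ┃     
           ┃█◎ □ ┃                    ┃     
           ┃█████┃               ..   ┃     
           ┗━━━━━┃               ..   ┃━━━━━
                 ┃               ..  ~┃     
                 ┃               ..   ┃     
                 ┃               ..   ┃     
                 ┃                    ┃     
                 ┗━━━━━━━━━━━━━━━━━━━━┛     
                                            


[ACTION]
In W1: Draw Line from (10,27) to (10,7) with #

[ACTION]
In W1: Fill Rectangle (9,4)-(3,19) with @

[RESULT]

                                            
                                            
           ┏━━━━━━━━━━━━━━━━━━━━━━━━━━━━━━━━
           ┃ Sokoban                        
           ┠────────────────────────────────
           ┃█████┏━━━━━━━━━━━━━━━━━━━━┓     
           ┃█    ┃ DrawingCanvas      ┃     
           ┃█  □ ┠────────────────────┨     
           ┃█   @┃+     #####         ┃     
           ┃█  ◎█┃           ######   ┃     
           ┃█◎ □ ┃                    ┃     
           ┃█████┃    @@@@@@@@@@@@@@@@┃     
           ┗━━━━━┃    @@@@@@@@@@@@@@@@┃━━━━━
                 ┃    @@@@@@@@@@@@@@@@┃     
                 ┃    @@@@@@@@@@@@@@@@┃     
                 ┃    @@@@@@@@@@@@@@@@┃     
                 ┃    @@@@@@@@@@@@@@@@┃     
                 ┗━━━━━━━━━━━━━━━━━━━━┛     
                                            


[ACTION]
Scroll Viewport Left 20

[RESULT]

                                            
                                            
               ┏━━━━━━━━━━━━━━━━━━━━━━━━━━━━
               ┃ Sokoban                    
               ┠────────────────────────────
               ┃█████┏━━━━━━━━━━━━━━━━━━━━┓ 
               ┃█    ┃ DrawingCanvas      ┃ 
               ┃█  □ ┠────────────────────┨ 
               ┃█   @┃+     #####         ┃ 
               ┃█  ◎█┃           ######   ┃ 
               ┃█◎ □ ┃                    ┃ 
               ┃█████┃    @@@@@@@@@@@@@@@@┃ 
               ┗━━━━━┃    @@@@@@@@@@@@@@@@┃━
                     ┃    @@@@@@@@@@@@@@@@┃ 
                     ┃    @@@@@@@@@@@@@@@@┃ 
                     ┃    @@@@@@@@@@@@@@@@┃ 
                     ┃    @@@@@@@@@@@@@@@@┃ 
                     ┗━━━━━━━━━━━━━━━━━━━━┛ 
                                            


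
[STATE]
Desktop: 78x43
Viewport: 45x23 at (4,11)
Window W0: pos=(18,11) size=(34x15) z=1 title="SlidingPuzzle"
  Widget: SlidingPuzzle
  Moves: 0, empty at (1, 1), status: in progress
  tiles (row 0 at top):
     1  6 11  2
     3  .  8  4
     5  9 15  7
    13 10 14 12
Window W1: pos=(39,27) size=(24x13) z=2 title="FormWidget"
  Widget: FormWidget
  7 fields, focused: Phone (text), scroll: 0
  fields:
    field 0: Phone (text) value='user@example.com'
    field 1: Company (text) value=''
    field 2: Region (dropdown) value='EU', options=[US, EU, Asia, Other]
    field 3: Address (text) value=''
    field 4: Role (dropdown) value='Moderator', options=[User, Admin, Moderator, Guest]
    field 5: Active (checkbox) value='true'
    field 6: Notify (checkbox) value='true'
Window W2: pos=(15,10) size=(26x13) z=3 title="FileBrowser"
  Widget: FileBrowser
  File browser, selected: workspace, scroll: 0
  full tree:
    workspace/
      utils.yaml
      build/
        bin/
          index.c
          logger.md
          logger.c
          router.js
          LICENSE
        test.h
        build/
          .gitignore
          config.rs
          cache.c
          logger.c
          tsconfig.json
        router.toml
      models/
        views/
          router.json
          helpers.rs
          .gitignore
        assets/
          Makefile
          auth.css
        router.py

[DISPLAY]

           ┃ FileBrowser            ┃━━━━━━━━
           ┠────────────────────────┨        
           ┃> [-] workspace/        ┃────────
           ┃    utils.yaml          ┃        
           ┃    [+] build/          ┃        
           ┃    [+] models/         ┃        
           ┃                        ┃        
           ┃                        ┃        
           ┃                        ┃        
           ┃                        ┃        
           ┃                        ┃        
           ┗━━━━━━━━━━━━━━━━━━━━━━━━┛        
              ┃Moves: 0                      
              ┃                              
              ┗━━━━━━━━━━━━━━━━━━━━━━━━━━━━━━
                                             
                                   ┏━━━━━━━━━
                                   ┃ FormWidg
                                   ┠─────────
                                   ┃> Phone: 
                                   ┃  Company
                                   ┃  Region:
                                   ┃  Address


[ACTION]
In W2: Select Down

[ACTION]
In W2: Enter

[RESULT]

           ┃ FileBrowser            ┃━━━━━━━━
           ┠────────────────────────┨        
           ┃  [-] workspace/        ┃────────
           ┃  > utils.yaml          ┃        
           ┃    [+] build/          ┃        
           ┃    [+] models/         ┃        
           ┃                        ┃        
           ┃                        ┃        
           ┃                        ┃        
           ┃                        ┃        
           ┃                        ┃        
           ┗━━━━━━━━━━━━━━━━━━━━━━━━┛        
              ┃Moves: 0                      
              ┃                              
              ┗━━━━━━━━━━━━━━━━━━━━━━━━━━━━━━
                                             
                                   ┏━━━━━━━━━
                                   ┃ FormWidg
                                   ┠─────────
                                   ┃> Phone: 
                                   ┃  Company
                                   ┃  Region:
                                   ┃  Address


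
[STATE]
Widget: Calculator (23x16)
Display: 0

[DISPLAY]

                      0
┌───┬───┬───┬───┐      
│ 7 │ 8 │ 9 │ ÷ │      
├───┼───┼───┼───┤      
│ 4 │ 5 │ 6 │ × │      
├───┼───┼───┼───┤      
│ 1 │ 2 │ 3 │ - │      
├───┼───┼───┼───┤      
│ 0 │ . │ = │ + │      
├───┼───┼───┼───┤      
│ C │ MC│ MR│ M+│      
└───┴───┴───┴───┘      
                       
                       
                       
                       


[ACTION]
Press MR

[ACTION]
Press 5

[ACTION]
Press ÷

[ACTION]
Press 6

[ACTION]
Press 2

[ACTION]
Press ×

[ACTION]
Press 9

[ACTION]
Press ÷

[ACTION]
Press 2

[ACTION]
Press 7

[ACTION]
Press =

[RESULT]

          0.02688172043
┌───┬───┬───┬───┐      
│ 7 │ 8 │ 9 │ ÷ │      
├───┼───┼───┼───┤      
│ 4 │ 5 │ 6 │ × │      
├───┼───┼───┼───┤      
│ 1 │ 2 │ 3 │ - │      
├───┼───┼───┼───┤      
│ 0 │ . │ = │ + │      
├───┼───┼───┼───┤      
│ C │ MC│ MR│ M+│      
└───┴───┴───┴───┘      
                       
                       
                       
                       


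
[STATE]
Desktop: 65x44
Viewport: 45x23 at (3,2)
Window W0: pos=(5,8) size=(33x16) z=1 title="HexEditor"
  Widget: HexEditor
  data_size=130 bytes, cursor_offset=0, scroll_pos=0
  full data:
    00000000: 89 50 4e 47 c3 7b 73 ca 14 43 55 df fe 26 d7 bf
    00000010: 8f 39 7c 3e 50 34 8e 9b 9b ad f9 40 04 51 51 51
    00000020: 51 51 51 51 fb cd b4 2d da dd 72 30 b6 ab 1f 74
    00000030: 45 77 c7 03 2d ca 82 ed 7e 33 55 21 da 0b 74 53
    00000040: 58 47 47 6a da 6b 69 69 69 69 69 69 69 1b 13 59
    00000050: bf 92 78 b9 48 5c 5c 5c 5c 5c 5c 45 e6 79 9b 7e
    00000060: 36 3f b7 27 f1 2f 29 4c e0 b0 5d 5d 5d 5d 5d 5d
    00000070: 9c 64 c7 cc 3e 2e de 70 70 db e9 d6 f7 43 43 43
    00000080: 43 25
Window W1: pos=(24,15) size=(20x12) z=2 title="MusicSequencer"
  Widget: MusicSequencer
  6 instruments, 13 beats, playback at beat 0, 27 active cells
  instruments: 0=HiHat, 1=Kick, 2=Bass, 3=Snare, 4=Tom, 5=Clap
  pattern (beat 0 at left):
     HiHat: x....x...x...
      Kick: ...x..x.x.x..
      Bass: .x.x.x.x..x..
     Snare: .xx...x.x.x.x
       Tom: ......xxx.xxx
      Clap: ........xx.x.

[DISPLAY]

                                             
                                             
                                             
                                             
                                             
                                             
  ┏━━━━━━━━━━━━━━━━━━━━━━━━━━━━━━━┓          
  ┃ HexEditor                     ┃          
  ┠───────────────────────────────┨          
  ┃00000000  89 50 4e 47 c3 7b 73 ┃          
  ┃00000010  8f 39 7c 3e 50 34 8e ┃          
  ┃00000020  51 51 51 51 fb cd b4 ┃          
  ┃00000030  45 77 c7 03 2d ca 82 ┃          
  ┃00000040  58 47 47┏━━━━━━━━━━━━━━━━━━┓    
  ┃00000050  bf 92 78┃ MusicSequencer   ┃    
  ┃00000060  36 3f b7┠──────────────────┨    
  ┃00000070  9c 64 c7┃      ▼12345678901┃    
  ┃00000080  43 25   ┃ HiHat█····█···█··┃    
  ┃                  ┃  Kick···█··█·█·█·┃    
  ┃                  ┃  Bass·█·█·█·█··█·┃    
  ┃                  ┃ Snare·██···█·█·█·┃    
  ┗━━━━━━━━━━━━━━━━━━┃   Tom······███·██┃    
                     ┃  Clap········██·█┃    


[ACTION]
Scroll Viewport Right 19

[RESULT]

                                             
                                             
                                             
                                             
                                             
                                             
━━━━━━━━━━━━━━━━━┓                           
                 ┃                           
─────────────────┨                           
0 4e 47 c3 7b 73 ┃                           
9 7c 3e 50 34 8e ┃                           
1 51 51 fb cd b4 ┃                           
7 c7 03 2d ca 82 ┃                           
7 47┏━━━━━━━━━━━━━━━━━━┓                     
2 78┃ MusicSequencer   ┃                     
f b7┠──────────────────┨                     
4 c7┃      ▼12345678901┃                     
5   ┃ HiHat█····█···█··┃                     
    ┃  Kick···█··█·█·█·┃                     
    ┃  Bass·█·█·█·█··█·┃                     
    ┃ Snare·██···█·█·█·┃                     
━━━━┃   Tom······███·██┃                     
    ┃  Clap········██·█┃                     


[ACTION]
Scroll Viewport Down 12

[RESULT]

7 c7 03 2d ca 82 ┃                           
7 47┏━━━━━━━━━━━━━━━━━━┓                     
2 78┃ MusicSequencer   ┃                     
f b7┠──────────────────┨                     
4 c7┃      ▼12345678901┃                     
5   ┃ HiHat█····█···█··┃                     
    ┃  Kick···█··█·█·█·┃                     
    ┃  Bass·█·█·█·█··█·┃                     
    ┃ Snare·██···█·█·█·┃                     
━━━━┃   Tom······███·██┃                     
    ┃  Clap········██·█┃                     
    ┃                  ┃                     
    ┗━━━━━━━━━━━━━━━━━━┛                     
                                             
                                             
                                             
                                             
                                             
                                             
                                             
                                             
                                             
                                             


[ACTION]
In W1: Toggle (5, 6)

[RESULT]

7 c7 03 2d ca 82 ┃                           
7 47┏━━━━━━━━━━━━━━━━━━┓                     
2 78┃ MusicSequencer   ┃                     
f b7┠──────────────────┨                     
4 c7┃      ▼12345678901┃                     
5   ┃ HiHat█····█···█··┃                     
    ┃  Kick···█··█·█·█·┃                     
    ┃  Bass·█·█·█·█··█·┃                     
    ┃ Snare·██···█·█·█·┃                     
━━━━┃   Tom······███·██┃                     
    ┃  Clap······█·██·█┃                     
    ┃                  ┃                     
    ┗━━━━━━━━━━━━━━━━━━┛                     
                                             
                                             
                                             
                                             
                                             
                                             
                                             
                                             
                                             
                                             
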